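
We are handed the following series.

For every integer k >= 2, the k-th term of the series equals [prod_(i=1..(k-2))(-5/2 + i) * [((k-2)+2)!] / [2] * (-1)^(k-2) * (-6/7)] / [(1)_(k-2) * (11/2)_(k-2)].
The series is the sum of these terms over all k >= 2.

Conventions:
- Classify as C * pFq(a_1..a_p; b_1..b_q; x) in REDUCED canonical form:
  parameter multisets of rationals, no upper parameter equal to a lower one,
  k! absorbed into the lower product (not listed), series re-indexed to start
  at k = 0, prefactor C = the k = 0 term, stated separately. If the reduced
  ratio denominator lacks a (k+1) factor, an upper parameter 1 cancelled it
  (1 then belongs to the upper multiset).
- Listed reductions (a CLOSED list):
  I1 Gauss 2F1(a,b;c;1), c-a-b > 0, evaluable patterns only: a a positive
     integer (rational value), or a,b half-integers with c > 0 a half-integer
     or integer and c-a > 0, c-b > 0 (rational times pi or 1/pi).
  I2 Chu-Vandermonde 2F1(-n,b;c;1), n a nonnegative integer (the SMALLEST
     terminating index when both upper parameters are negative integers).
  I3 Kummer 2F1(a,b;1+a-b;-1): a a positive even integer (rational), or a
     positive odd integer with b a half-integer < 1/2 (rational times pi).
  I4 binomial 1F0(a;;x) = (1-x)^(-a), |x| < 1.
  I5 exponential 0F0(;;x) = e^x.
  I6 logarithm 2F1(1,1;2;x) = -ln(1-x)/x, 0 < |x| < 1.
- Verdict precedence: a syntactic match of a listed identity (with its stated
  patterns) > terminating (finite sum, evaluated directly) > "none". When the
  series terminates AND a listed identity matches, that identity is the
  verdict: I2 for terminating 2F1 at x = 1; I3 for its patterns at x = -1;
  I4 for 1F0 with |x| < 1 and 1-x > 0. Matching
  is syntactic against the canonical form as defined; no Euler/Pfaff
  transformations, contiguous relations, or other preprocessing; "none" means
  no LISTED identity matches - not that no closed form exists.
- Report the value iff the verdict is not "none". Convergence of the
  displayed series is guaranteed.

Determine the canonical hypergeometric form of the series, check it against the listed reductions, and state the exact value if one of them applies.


The series (x = -1) is 2F1: upper {-3/2, 3}, lower {11/2}, prefactor -6/7. Verdict: the Kummer evaluation I3 applies (x = -1; c = 11/2 equals 1+a-b for upper {-3/2, 3}: listed pattern). Sum: (-135/256) * pi.

The tell: with t_0 = -6/7, the factorial ratio (prefactor -6/7) (k+a-1)!/(a-1)! is a rising factorial (a)_k.
Term ratio: r(k) = (-1) * (k-3/2) (k+3) / [(k+11/2) (k+1)] - poly over poly, x = (-1) from leading terms; C = -6/7 at k = 0.


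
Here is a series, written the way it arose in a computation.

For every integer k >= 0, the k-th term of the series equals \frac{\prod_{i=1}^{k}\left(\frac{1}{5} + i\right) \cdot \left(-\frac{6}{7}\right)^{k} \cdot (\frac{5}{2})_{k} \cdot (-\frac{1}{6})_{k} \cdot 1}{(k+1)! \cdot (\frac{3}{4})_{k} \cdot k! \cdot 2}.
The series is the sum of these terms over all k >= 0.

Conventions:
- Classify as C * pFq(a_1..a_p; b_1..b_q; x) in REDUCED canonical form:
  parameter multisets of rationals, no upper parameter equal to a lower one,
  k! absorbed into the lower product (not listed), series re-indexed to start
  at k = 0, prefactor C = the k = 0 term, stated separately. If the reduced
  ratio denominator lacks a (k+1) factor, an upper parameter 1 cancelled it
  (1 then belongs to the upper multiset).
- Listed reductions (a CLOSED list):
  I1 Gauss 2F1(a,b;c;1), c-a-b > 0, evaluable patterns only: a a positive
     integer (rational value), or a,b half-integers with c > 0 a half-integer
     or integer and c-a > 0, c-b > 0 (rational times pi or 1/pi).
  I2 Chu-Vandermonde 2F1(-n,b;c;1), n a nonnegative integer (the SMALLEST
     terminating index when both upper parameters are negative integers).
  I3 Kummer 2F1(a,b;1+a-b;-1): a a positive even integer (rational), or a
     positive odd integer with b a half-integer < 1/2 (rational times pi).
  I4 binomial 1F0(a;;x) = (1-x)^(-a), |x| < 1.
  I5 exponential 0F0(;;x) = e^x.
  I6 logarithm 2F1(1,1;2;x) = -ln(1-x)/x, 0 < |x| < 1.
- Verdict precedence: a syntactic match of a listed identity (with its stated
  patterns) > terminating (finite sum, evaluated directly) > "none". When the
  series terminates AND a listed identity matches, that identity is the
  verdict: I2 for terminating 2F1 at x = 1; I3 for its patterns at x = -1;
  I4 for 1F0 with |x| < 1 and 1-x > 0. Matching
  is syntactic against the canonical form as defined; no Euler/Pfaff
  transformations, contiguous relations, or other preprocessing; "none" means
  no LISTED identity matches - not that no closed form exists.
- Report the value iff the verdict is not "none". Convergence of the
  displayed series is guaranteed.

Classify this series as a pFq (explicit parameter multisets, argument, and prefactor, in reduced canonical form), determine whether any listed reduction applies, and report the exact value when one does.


x = -\frac{6}{7} here; the reduced form reads 3F2, upper {-\frac{1}{6}, \frac{6}{5}, \frac{5}{2}}, lower {\frac{3}{4}, 2}, C = \frac{1}{2}. Verdict: no listed reduction: x = -\frac{6}{7} and upper {-\frac{1}{6}, \frac{6}{5}, \frac{5}{2}} fail every I1-I6 pattern.

The tell: t_0 being \frac{1}{2}, the denominator's factorial ratio (C = 1/2) is a lower Pochhammer.
Consecutive-term ratio: r(k) = -\frac{6}{7} * (k-\frac{1}{6}) (k+\frac{6}{5}) (k+\frac{5}{2}) / [(k+\frac{3}{4}) (k+2) (k+1)] - poly over poly, x = -\frac{6}{7} from leading terms; C = \frac{1}{2} at k = 0.


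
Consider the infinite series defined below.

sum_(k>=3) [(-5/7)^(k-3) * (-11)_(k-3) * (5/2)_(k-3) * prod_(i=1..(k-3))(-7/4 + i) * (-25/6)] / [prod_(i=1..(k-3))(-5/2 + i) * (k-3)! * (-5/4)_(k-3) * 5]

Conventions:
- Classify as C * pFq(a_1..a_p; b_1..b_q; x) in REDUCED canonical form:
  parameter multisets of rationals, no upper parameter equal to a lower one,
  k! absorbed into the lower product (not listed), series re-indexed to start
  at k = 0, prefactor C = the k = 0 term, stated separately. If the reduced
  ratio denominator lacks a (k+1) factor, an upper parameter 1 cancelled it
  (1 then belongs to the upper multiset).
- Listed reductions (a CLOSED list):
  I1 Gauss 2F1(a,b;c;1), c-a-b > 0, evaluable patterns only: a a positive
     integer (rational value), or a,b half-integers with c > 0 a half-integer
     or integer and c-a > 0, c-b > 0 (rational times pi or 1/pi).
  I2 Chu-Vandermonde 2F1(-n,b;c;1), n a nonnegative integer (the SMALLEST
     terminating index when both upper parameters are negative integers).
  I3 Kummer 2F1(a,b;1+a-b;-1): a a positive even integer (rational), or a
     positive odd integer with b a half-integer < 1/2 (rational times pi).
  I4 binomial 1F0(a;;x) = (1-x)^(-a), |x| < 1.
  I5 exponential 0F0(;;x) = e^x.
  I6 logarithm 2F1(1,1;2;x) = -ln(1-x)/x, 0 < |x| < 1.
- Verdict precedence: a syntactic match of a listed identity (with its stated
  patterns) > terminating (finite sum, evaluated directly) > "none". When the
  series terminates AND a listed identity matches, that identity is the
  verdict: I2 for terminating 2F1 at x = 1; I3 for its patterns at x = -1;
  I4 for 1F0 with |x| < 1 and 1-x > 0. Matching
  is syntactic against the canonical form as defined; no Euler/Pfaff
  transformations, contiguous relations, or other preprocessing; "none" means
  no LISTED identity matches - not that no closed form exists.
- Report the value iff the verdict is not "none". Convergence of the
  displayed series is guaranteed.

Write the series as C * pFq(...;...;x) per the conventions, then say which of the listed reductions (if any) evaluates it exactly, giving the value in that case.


This is -5/6 * 3F2(-11, -3/4, 5/2; -3/2, -5/4; -5/7) in reduced canonical form. Verdict: terminating - upper -11 stops the sum at k = 11; the 12 terms are added exactly. Its exact value is 179541229571210798080/241081608486789.

Key observation: with t_0 = -5/6, the lower running product (C = -5/6, x = -5/7) is a rising factorial.
Term ratio: r(k) = (-5/7) * (k-11) (k-3/4) (k+5/2) / [(k-3/2) (k-5/4) (k+1)] - rational; roots negated = parameters, x = (-5/7), C = -5/6.


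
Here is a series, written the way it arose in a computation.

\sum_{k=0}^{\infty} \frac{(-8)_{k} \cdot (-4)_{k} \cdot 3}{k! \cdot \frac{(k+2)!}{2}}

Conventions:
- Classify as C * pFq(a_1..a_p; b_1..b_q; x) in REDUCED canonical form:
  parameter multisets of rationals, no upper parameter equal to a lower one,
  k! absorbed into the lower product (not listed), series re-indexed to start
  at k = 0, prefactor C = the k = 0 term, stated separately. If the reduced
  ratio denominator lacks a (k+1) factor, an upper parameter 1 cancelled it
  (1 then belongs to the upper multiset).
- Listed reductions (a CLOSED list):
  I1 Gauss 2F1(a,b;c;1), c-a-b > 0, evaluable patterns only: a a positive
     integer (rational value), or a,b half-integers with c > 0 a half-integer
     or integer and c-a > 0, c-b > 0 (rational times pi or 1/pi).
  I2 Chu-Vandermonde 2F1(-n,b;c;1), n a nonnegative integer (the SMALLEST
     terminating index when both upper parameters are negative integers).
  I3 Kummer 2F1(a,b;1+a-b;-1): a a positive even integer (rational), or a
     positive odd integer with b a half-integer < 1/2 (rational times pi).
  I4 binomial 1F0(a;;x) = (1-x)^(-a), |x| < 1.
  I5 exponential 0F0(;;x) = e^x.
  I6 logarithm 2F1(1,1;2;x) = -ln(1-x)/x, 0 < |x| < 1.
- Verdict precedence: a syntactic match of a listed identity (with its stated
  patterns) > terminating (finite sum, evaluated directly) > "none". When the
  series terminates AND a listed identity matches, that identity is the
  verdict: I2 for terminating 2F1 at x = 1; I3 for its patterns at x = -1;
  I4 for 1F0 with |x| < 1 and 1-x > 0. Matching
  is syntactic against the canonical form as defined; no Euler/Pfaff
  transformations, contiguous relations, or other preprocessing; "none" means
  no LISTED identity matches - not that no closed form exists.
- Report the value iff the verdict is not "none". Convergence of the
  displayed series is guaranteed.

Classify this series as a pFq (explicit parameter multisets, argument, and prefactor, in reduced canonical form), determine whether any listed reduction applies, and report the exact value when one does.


The tell: from the first term 3: the denominator's factorial ratio (prefactor 3) is a lower Pochhammer.
Consecutive-term ratio: r(k) = 1 * (k-8) (k-4) / [(k+3) (k+1)] - poly over poly, x = 1 from leading terms; C = 3 at k = 0.

At argument 1: a 2F1 with upper {-8, -4}, lower {3}, scaled by C = 3. Verdict: Chu-Vandermonde (I2) fires (terminating 2F1 at x = 1 with n = 4, b = -8, c = 3). Exact value: \frac{1001}{5}.


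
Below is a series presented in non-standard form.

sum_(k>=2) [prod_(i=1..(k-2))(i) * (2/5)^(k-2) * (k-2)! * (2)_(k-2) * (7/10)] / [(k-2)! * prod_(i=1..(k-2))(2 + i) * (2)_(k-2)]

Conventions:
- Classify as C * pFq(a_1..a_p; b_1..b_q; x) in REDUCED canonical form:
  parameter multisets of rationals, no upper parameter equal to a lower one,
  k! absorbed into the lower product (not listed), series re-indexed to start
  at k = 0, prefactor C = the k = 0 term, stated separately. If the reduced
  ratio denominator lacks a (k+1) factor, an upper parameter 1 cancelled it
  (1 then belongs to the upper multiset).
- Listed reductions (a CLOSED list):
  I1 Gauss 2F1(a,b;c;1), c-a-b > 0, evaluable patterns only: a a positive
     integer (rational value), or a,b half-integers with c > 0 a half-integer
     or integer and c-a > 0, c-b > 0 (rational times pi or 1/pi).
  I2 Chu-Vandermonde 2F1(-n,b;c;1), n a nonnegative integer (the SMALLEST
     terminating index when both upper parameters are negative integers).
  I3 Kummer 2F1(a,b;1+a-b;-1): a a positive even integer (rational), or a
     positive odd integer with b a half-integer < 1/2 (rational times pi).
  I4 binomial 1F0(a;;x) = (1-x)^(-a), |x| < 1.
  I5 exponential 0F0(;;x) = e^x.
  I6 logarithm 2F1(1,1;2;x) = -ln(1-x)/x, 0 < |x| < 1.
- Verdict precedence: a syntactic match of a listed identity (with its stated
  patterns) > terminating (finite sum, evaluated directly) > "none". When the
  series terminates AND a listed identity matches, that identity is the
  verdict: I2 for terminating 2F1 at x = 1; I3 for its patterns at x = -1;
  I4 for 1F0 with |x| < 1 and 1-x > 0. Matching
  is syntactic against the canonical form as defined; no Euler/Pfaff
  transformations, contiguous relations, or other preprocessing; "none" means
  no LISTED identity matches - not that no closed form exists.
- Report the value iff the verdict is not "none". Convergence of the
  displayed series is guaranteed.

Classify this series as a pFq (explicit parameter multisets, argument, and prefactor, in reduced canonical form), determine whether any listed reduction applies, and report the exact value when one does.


The tell: x = (2/5) and the parameter 2 appears in both the upper and lower lists and cancels.
Ratio: r(k) = (2/5) * (k+1) (k+1) / [(k+3) (k+1)] - rational; roots negated = parameters, x = (2/5), C = 7/10.

x = 2/5 here; the reduced form reads 2F1, upper {1, 1}, lower {3}, C = 7/10. Verdict: no listed reduction: x = 2/5 and upper {1, 1} fail every I1-I6 pattern.


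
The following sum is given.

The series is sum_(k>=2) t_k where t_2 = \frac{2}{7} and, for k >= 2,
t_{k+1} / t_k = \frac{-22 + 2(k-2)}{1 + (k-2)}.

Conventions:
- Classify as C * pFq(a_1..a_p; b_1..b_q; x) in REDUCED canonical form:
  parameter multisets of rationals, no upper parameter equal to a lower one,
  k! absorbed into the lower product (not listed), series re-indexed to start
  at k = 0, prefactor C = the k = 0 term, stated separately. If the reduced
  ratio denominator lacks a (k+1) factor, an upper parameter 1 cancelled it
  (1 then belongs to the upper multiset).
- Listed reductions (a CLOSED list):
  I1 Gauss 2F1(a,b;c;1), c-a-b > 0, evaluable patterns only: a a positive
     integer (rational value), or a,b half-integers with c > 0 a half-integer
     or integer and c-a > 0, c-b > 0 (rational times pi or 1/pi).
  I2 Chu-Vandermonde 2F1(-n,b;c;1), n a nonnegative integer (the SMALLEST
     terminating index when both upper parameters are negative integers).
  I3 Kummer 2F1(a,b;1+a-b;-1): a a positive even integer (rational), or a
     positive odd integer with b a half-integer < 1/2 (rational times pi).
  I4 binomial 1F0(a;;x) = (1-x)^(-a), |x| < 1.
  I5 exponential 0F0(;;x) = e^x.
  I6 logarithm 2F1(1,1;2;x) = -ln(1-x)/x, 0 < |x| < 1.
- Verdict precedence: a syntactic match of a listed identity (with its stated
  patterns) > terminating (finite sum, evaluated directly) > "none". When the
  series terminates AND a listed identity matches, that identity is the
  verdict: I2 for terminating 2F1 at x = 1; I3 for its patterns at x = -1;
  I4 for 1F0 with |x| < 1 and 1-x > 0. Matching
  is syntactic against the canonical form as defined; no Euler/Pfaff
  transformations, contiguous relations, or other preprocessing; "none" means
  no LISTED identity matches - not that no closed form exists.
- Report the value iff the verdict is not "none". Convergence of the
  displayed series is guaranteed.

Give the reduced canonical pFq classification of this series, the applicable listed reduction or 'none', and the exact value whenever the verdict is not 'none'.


This is \frac{2}{7} * 1F0(-11; -; 2) in reduced canonical form. Verdict: terminating - no listed pattern fits, but -11 in the upper list cuts the series at k = 11; direct evaluation. Value: -\frac{2}{7}.

Structural cue: with t_0 = \frac{2}{7}, the expanded ratio factors over Q; C = 2/7, x = 2, roots give parameters.
Adjacent-term ratio: r(k) = 2 * (k-11) / [(k+1)] ; factor over Q: parameters, x = 2, and C = \frac{2}{7}.


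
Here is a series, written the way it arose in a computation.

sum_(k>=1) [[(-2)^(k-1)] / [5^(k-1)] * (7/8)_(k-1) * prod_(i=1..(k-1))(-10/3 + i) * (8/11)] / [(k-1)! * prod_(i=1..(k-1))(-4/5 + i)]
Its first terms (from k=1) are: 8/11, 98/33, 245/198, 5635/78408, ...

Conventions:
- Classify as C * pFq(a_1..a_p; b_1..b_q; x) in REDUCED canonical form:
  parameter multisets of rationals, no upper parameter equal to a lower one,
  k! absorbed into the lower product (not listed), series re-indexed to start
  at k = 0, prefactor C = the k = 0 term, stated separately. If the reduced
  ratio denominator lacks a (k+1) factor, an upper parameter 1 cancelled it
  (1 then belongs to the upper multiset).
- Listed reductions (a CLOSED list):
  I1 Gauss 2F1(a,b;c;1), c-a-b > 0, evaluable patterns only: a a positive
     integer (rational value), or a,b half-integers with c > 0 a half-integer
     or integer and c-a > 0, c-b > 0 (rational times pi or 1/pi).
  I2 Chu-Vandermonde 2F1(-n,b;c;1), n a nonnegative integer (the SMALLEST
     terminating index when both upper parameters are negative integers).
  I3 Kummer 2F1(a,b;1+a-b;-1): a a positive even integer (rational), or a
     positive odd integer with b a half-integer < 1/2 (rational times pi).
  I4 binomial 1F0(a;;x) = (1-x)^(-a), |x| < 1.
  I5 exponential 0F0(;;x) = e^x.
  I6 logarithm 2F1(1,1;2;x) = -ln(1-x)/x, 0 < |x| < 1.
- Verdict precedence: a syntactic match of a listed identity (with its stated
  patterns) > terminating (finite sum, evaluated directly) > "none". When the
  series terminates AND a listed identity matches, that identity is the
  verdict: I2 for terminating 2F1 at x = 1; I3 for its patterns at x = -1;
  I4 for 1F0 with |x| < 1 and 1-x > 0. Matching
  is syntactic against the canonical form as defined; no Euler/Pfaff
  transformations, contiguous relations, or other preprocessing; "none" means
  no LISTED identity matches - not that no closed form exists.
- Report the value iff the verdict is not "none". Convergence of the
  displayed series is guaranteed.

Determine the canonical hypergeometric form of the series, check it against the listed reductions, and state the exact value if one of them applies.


With C = 8/11: the canonical form is 2F1(-7/3, 7/8; 1/5; -2/5). Verdict: no listed reduction: x = -2/5 and upper {-7/3, 7/8} fail every I1-I6 pattern.

First insight: t_0 = 8/11 here, and the two geometric factors (C = 8/11, x = -2/5) combine into one argument.
Step ratio: r(k) = (-2/5) * (k-7/3) (k+7/8) / [(k+1/5) (k+1)] - rational in k, leading ratio (-2/5); with t_0 = 8/11, classification follows.


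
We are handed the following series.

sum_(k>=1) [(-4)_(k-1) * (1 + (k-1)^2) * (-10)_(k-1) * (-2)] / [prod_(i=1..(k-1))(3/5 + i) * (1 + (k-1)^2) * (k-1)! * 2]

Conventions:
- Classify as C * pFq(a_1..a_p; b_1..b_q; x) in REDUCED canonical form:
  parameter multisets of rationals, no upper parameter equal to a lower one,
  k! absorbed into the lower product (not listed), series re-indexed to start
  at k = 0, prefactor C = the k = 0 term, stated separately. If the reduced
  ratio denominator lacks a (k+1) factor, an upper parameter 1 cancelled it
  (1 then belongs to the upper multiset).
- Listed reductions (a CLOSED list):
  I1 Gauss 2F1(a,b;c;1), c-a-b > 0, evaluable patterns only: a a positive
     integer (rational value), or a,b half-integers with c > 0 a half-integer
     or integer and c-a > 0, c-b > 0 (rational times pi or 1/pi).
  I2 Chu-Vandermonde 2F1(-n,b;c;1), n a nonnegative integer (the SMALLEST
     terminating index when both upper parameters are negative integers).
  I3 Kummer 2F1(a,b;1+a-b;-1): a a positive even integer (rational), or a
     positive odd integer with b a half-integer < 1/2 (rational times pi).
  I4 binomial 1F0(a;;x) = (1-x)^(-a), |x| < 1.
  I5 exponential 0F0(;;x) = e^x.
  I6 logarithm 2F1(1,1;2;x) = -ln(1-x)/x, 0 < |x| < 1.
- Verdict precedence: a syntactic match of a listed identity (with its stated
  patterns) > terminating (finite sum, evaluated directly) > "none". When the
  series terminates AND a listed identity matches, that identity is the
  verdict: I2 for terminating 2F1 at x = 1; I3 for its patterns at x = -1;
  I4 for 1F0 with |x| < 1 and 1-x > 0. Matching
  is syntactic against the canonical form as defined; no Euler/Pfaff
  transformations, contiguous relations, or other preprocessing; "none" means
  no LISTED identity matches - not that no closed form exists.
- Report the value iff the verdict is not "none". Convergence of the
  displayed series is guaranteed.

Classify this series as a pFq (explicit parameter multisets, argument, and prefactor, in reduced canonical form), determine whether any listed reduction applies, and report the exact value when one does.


Prefactor -1, argument 1: 2F1 with upper {-10, -4} over lower {8/5}. Verdict: this is Chu-Vandermonde (I2) (terminating 2F1 at x = 1 with n = 4, b = -10, c = 8/5). Sum: -251923/598.

Structural cue: t_0 = -1 here, and the constant factors (C = -1, x = 1) combine into one prefactor.
Consecutive-term ratio: r(k) = 1 * (k-10) (k-4) / [(k+8/5) (k+1)] - rational in k, leading ratio 1; with t_0 = -1, classification follows.


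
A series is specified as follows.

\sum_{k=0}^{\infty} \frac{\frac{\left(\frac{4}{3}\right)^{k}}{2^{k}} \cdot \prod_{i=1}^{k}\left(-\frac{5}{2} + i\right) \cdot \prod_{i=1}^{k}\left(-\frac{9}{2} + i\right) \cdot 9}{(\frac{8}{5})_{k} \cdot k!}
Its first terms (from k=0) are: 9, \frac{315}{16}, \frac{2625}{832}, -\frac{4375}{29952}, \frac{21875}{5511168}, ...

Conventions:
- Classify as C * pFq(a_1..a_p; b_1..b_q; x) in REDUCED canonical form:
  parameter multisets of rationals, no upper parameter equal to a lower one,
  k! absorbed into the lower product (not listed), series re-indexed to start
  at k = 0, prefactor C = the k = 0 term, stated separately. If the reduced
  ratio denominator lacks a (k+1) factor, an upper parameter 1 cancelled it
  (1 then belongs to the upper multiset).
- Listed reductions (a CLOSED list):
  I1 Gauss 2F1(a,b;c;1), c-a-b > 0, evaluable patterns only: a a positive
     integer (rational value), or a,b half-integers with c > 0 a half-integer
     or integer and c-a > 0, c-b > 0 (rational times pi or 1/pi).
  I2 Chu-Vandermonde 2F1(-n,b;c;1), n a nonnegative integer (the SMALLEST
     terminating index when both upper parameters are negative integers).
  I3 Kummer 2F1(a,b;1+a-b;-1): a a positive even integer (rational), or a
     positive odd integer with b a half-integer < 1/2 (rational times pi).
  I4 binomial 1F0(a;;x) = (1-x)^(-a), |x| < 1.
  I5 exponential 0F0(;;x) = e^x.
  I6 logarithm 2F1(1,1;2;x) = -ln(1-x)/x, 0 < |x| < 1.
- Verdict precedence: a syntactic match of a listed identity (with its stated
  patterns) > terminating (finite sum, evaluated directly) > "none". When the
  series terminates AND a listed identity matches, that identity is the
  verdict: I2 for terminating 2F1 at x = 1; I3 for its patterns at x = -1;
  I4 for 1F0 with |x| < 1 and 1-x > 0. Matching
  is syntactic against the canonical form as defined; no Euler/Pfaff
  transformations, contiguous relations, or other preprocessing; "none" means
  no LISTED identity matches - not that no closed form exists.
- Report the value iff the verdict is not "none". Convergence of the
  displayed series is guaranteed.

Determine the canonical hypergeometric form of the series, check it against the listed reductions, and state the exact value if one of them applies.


Reduced: x = \frac{2}{3}, 2F1, upper = {-\frac{7}{2}, -\frac{3}{2}}, lower = {\frac{8}{5}}, C = 9. Verdict: none - this 2F1 at x = \frac{2}{3} matches no listed pattern, and upper {-\frac{7}{2}, -\frac{3}{2}} holds no stopper.

First insight: from the first term 9: the two k-th powers (prefactor 9) combine into one argument.
Term ratio: r(k) = \frac{2}{3} * (k-\frac{7}{2}) (k-\frac{3}{2}) / [(k+\frac{8}{5}) (k+1)] - rational in k. x = \frac{2}{3}; t_0 = 9; negate the roots.


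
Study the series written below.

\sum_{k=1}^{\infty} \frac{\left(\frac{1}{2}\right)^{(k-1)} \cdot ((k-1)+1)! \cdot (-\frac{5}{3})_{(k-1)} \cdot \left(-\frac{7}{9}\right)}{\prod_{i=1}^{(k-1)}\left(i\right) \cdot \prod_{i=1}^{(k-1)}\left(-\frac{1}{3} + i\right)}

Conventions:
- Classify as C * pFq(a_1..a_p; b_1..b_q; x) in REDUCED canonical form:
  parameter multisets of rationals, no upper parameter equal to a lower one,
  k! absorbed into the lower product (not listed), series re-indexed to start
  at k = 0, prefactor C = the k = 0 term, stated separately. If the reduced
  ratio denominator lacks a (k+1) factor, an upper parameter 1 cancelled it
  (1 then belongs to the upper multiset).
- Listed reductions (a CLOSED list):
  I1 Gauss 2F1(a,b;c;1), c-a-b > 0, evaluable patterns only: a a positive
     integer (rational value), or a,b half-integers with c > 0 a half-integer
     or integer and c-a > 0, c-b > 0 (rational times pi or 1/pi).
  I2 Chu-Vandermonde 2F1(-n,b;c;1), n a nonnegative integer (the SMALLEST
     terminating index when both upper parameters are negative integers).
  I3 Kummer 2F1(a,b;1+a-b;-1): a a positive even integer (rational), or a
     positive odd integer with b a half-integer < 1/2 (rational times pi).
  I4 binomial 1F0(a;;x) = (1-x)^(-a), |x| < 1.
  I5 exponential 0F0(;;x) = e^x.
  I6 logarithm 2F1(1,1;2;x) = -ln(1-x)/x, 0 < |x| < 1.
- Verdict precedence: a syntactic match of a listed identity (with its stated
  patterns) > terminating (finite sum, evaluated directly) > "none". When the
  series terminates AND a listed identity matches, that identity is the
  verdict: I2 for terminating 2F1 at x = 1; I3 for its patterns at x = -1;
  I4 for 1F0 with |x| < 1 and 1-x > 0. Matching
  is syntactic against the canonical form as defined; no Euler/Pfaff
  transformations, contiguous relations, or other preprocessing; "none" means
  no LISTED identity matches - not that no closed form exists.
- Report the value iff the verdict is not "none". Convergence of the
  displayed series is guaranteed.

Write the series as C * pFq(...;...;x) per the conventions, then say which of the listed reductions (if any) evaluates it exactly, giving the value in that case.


This is -\frac{7}{9} * 2F1(-\frac{5}{3}, 2; \frac{2}{3}; \frac{1}{2}) in reduced canonical form. Verdict: none - this 2F1 at x = \frac{1}{2} matches no listed pattern, and upper {-\frac{5}{3}, 2} holds no stopper.

Key observation: from the first term -\frac{7}{9}: the factorial ratio (prefactor -7/9) (k+a-1)!/(a-1)! is a rising factorial (a)_k.
Adjacent-term ratio: r(k) = \frac{1}{2} * (k-\frac{5}{3}) (k+2) / [(k+\frac{2}{3}) (k+1)] - rational in k. x = \frac{1}{2}; t_0 = -\frac{7}{9}; negate the roots.


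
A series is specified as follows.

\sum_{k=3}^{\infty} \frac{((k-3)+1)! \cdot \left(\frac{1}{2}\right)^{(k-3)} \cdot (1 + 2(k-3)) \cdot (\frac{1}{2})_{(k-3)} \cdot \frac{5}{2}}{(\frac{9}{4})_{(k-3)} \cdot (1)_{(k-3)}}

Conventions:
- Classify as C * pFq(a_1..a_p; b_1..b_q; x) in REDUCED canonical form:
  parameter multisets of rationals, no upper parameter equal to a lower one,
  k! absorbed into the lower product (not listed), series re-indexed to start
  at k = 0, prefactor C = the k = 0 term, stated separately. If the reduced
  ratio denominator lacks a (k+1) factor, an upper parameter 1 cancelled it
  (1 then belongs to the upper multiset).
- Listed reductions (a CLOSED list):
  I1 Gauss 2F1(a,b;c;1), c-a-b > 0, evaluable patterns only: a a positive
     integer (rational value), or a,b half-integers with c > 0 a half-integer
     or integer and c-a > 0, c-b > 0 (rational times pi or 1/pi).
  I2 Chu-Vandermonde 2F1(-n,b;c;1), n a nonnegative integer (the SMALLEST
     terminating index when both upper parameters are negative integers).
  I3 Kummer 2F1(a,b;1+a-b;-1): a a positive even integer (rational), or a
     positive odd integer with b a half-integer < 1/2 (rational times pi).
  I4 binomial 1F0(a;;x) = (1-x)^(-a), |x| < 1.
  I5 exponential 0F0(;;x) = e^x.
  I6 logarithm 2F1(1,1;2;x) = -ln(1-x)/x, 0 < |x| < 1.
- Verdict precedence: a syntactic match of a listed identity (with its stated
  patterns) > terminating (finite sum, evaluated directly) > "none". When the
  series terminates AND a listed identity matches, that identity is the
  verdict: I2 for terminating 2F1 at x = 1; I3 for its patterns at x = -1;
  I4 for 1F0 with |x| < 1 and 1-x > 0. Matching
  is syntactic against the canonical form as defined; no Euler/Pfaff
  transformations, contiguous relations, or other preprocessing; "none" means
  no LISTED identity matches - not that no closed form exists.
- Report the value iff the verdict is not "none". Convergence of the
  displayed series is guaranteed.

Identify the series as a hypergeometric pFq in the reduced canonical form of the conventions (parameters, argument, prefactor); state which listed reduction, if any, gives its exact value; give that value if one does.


Reduced: x = \frac{1}{2}, 2F1, upper = {\frac{3}{2}, 2}, lower = {\frac{9}{4}}, C = \frac{5}{2}. Verdict: none. A 2F1 with upper {\frac{3}{2}, 2} fits none of I1-I6 at x = \frac{1}{2}; the sum runs forever.

Key observation: with t_0 = \frac{5}{2}, the factorial ratio (prefactor 5/2) (k+a-1)!/(a-1)! is a rising factorial (a)_k.
Term ratio: r(k) = \frac{1}{2} * (k+\frac{3}{2}) (k+2) / [(k+\frac{9}{4}) (k+1)] - rational in k, leading ratio \frac{1}{2}; with t_0 = \frac{5}{2}, classification follows.


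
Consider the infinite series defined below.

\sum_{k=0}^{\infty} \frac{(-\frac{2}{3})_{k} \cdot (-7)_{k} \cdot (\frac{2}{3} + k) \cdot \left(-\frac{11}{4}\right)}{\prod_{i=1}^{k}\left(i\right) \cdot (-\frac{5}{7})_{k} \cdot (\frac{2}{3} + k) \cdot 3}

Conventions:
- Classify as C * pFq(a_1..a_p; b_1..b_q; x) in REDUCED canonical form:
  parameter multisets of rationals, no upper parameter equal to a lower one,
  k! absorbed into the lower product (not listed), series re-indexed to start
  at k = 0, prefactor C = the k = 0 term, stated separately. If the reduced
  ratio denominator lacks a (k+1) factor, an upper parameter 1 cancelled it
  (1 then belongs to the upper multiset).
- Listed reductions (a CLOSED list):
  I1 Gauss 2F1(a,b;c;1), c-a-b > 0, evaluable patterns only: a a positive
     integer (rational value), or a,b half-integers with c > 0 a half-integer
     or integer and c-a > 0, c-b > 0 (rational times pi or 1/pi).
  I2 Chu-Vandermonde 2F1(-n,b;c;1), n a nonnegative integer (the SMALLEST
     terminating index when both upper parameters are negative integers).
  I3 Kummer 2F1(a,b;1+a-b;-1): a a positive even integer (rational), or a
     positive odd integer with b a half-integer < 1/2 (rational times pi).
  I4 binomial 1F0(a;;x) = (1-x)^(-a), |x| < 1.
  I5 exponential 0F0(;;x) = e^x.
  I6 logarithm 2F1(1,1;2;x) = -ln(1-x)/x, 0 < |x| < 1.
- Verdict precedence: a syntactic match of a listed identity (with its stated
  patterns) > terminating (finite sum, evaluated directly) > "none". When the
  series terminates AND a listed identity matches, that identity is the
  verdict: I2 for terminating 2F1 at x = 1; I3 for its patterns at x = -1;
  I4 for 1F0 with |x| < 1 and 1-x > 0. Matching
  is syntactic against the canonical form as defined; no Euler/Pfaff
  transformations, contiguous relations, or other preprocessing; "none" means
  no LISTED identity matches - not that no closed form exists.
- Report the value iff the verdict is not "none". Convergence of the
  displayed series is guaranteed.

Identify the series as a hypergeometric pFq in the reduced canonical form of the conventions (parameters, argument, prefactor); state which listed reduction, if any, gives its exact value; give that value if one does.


x = 1 here; the reduced form reads 2F1, upper {-7, -\frac{2}{3}}, lower {-\frac{5}{7}}, C = -\frac{11}{12}. Verdict: Vandermonde's identity (I2) applies (terminating 2F1 at x = 1 with n = 7, b = -2/3, c = -\frac{5}{7}). Hence: -\frac{377137475}{603008388}.

Key step: from the first term -\frac{11}{12}: the constant factors (C = -11/12) combine into one prefactor.
Adjacent-term ratio: r(k) = 1 * (k-7) (k-\frac{2}{3}) / [(k-\frac{5}{7}) (k+1)] - poly over poly, x = 1 from leading terms; C = -\frac{11}{12} at k = 0.


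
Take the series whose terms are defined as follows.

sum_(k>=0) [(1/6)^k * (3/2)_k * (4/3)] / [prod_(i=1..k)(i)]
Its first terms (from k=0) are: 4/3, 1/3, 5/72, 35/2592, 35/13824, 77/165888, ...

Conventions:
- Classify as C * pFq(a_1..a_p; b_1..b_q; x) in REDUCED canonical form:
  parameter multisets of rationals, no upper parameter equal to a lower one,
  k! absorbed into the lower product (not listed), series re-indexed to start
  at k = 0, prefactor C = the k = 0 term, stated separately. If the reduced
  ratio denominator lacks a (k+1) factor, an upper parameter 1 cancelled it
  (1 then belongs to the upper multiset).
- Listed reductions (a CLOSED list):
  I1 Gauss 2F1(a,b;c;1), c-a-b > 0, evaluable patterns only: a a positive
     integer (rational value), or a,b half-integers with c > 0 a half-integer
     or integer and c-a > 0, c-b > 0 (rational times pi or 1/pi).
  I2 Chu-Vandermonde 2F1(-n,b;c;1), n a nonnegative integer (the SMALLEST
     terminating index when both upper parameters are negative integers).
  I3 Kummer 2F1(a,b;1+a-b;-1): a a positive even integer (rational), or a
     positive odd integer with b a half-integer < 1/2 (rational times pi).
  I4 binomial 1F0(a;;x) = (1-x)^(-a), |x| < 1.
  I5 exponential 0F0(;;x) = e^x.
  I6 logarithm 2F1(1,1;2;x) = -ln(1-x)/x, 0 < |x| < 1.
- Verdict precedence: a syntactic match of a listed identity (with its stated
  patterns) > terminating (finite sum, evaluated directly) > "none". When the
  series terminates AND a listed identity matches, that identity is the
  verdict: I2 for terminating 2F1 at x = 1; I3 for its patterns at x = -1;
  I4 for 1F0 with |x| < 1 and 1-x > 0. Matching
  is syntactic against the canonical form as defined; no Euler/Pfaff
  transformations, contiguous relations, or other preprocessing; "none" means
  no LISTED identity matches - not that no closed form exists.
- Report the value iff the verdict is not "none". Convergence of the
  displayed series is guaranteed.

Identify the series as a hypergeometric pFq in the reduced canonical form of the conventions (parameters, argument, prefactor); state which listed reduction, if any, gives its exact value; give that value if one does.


Classification (C = 4/3): 1F0 with upper {3/2}, lower {-}, argument x = 1/6. Verdict (x = 1/6): binomial (I4) applies (the 1F0 binomial series: exponent -3/2, x = 1/6). Its exact value is (4/3) * (5/6)^(-3/2).

Key step: with t_0 = 4/3, the product of the first k integers (C = 4/3) is k!.
Term ratio: r(k) = (1/6) * (k+3/2) / [(k+1)] - poly over poly, x = (1/6) from leading terms; C = 4/3 at k = 0.


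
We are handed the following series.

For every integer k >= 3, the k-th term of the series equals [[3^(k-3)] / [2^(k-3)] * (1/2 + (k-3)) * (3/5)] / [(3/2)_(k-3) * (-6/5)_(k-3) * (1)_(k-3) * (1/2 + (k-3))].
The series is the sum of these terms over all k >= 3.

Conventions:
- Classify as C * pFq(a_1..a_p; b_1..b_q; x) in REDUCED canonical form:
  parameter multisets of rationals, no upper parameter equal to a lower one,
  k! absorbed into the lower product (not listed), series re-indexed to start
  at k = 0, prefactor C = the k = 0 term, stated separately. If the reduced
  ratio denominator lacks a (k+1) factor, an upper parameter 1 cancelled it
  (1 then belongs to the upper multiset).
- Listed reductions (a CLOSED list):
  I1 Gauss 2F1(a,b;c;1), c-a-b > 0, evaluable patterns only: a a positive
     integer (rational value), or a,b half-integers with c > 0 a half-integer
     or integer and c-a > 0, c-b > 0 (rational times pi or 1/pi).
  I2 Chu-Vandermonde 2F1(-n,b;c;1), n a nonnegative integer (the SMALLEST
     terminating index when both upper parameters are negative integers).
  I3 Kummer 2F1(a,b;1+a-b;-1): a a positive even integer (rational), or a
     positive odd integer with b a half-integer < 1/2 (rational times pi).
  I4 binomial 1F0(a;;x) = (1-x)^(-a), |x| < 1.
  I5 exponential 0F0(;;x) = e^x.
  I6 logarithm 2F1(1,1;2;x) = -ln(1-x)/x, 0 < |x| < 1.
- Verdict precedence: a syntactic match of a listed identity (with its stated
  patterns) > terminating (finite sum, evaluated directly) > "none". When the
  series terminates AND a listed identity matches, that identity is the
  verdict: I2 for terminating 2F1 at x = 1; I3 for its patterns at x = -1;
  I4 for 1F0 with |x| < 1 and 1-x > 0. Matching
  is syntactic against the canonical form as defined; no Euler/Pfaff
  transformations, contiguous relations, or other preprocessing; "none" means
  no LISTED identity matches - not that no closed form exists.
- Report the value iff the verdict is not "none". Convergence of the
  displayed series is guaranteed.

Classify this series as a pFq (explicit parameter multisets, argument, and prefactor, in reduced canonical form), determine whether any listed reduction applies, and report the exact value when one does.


Prefactor 3/5, argument 3/2: 0F2 with upper {-} over lower {-6/5, 3/2}. Verdict: none - this 0F2 at x = 3/2 matches no listed pattern, and upper {-} holds no stopper.

Key step: from the first term 3/5: the factor k + 1/2 cancels (top and bottom), leaving C = 3/5, x = 3/2.
Consecutive-term ratio: r(k) = (3/2) * 1 / [(k-6/5) (k+3/2) (k+1)] - rational in k, leading ratio (3/2); with t_0 = 3/5, classification follows.


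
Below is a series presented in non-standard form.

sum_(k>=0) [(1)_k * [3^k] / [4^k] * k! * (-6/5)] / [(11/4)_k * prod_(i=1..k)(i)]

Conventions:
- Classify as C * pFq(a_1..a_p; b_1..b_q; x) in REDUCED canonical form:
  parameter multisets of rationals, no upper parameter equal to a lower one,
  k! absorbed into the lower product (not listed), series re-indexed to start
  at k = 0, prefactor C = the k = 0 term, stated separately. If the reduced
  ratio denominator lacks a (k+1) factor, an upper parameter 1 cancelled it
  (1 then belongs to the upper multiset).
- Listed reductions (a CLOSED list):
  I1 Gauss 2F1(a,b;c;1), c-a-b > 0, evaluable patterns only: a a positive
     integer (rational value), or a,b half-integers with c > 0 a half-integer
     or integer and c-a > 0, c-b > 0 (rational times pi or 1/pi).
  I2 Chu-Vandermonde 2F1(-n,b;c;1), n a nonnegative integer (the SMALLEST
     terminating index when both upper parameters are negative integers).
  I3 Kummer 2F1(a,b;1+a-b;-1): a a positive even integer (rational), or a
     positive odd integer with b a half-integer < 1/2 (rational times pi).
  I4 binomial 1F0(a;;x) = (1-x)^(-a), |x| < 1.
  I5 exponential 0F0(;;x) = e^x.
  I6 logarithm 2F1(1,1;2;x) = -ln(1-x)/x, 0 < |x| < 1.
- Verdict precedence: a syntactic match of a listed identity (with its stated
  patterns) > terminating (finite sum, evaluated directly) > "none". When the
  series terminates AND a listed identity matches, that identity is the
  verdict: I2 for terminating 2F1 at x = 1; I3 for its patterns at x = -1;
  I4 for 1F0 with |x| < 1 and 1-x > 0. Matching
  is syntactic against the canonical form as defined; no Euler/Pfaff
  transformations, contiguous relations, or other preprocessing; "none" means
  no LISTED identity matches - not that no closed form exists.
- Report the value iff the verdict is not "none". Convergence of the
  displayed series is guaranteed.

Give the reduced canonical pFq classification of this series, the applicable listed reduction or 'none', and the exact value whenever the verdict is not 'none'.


Classification (C = -6/5): 2F1 with upper {1, 1}, lower {11/4}, argument x = 3/4. Verdict: none. A 2F1 with upper {1, 1} fits none of I1-I6 at x = 3/4; the sum runs forever.

First insight: t_0 = -6/5 here, and the product of the first k integers (C = -6/5, x = 3/4) is k!.
Consecutive-term ratio: r(k) = (3/4) * (k+1) (k+1) / [(k+11/4) (k+1)] - rational; roots negated = parameters, x = (3/4), C = -6/5.


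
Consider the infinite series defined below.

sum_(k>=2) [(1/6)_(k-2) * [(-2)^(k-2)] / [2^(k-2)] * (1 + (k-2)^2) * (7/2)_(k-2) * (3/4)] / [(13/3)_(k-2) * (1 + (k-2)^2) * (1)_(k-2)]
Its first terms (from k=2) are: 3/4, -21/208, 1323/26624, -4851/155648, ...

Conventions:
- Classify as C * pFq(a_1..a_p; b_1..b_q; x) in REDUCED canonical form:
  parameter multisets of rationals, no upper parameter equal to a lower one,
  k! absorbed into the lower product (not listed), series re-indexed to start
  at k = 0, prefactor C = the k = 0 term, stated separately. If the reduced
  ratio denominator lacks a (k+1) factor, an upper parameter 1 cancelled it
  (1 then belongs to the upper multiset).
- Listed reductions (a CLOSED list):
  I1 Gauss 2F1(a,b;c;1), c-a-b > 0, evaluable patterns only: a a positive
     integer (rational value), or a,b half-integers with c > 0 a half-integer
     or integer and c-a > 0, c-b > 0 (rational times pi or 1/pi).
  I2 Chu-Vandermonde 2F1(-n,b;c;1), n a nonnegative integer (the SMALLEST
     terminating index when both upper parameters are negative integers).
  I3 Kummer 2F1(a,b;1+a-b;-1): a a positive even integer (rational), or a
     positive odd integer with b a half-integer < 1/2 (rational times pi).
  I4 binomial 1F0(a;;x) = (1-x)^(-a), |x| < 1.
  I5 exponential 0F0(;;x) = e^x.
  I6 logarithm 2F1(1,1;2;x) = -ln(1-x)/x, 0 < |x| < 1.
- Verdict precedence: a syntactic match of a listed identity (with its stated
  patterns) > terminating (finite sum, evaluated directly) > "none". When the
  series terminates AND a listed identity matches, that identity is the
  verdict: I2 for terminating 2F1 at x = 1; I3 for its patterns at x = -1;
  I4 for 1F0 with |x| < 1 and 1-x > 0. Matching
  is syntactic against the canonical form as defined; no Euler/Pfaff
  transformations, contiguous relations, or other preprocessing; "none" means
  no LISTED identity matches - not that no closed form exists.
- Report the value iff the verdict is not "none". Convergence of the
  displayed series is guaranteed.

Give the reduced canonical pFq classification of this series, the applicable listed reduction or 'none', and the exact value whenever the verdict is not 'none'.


With C = 3/4: the canonical form is 2F1(1/6, 7/2; 13/3; -1). Verdict: none - at argument -1 the multisets {1/6, 7/2} ; {13/3} match no listed identity.

Structural cue: with t_0 = 3/4, striking the common factor k^2 + 1 reduces the term (C = 3/4).
Adjacent-term ratio: r(k) = (-1) * (k+1/6) (k+7/2) / [(k+13/3) (k+1)] - poly over poly, x = (-1) from leading terms; C = 3/4 at k = 0.
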